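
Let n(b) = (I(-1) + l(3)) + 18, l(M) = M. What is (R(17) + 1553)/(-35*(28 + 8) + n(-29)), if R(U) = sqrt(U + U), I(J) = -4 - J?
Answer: -1553/1242 - sqrt(34)/1242 ≈ -1.2551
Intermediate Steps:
R(U) = sqrt(2)*sqrt(U) (R(U) = sqrt(2*U) = sqrt(2)*sqrt(U))
n(b) = 18 (n(b) = ((-4 - 1*(-1)) + 3) + 18 = ((-4 + 1) + 3) + 18 = (-3 + 3) + 18 = 0 + 18 = 18)
(R(17) + 1553)/(-35*(28 + 8) + n(-29)) = (sqrt(2)*sqrt(17) + 1553)/(-35*(28 + 8) + 18) = (sqrt(34) + 1553)/(-35*36 + 18) = (1553 + sqrt(34))/(-1260 + 18) = (1553 + sqrt(34))/(-1242) = (1553 + sqrt(34))*(-1/1242) = -1553/1242 - sqrt(34)/1242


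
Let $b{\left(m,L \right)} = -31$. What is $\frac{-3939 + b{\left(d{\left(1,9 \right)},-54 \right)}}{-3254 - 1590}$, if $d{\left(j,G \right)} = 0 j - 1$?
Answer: $\frac{1985}{2422} \approx 0.81957$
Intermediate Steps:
$d{\left(j,G \right)} = -1$ ($d{\left(j,G \right)} = 0 - 1 = -1$)
$\frac{-3939 + b{\left(d{\left(1,9 \right)},-54 \right)}}{-3254 - 1590} = \frac{-3939 - 31}{-3254 - 1590} = - \frac{3970}{-4844} = \left(-3970\right) \left(- \frac{1}{4844}\right) = \frac{1985}{2422}$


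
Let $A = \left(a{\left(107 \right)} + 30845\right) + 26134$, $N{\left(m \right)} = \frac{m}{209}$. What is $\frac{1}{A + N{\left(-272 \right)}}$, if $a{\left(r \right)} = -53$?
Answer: $\frac{209}{11897262} \approx 1.7567 \cdot 10^{-5}$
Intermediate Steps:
$N{\left(m \right)} = \frac{m}{209}$ ($N{\left(m \right)} = m \frac{1}{209} = \frac{m}{209}$)
$A = 56926$ ($A = \left(-53 + 30845\right) + 26134 = 30792 + 26134 = 56926$)
$\frac{1}{A + N{\left(-272 \right)}} = \frac{1}{56926 + \frac{1}{209} \left(-272\right)} = \frac{1}{56926 - \frac{272}{209}} = \frac{1}{\frac{11897262}{209}} = \frac{209}{11897262}$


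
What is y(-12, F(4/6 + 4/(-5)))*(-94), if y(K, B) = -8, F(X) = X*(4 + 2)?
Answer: 752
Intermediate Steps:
F(X) = 6*X (F(X) = X*6 = 6*X)
y(-12, F(4/6 + 4/(-5)))*(-94) = -8*(-94) = 752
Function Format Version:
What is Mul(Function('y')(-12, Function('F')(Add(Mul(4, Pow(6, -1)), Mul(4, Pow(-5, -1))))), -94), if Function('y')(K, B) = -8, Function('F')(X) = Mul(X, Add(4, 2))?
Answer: 752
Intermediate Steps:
Function('F')(X) = Mul(6, X) (Function('F')(X) = Mul(X, 6) = Mul(6, X))
Mul(Function('y')(-12, Function('F')(Add(Mul(4, Pow(6, -1)), Mul(4, Pow(-5, -1))))), -94) = Mul(-8, -94) = 752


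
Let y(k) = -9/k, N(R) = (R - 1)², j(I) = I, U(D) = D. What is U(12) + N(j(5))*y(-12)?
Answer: 24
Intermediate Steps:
N(R) = (-1 + R)²
U(12) + N(j(5))*y(-12) = 12 + (-1 + 5)²*(-9/(-12)) = 12 + 4²*(-9*(-1/12)) = 12 + 16*(¾) = 12 + 12 = 24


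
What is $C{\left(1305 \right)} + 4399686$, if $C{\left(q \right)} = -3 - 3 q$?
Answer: $4395768$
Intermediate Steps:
$C{\left(1305 \right)} + 4399686 = \left(-3 - 3915\right) + 4399686 = -3918 + 4399686 = 4395768$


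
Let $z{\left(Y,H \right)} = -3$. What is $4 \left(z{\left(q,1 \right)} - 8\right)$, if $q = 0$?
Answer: $-44$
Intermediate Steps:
$4 \left(z{\left(q,1 \right)} - 8\right) = 4 \left(-3 - 8\right) = 4 \left(-11\right) = -44$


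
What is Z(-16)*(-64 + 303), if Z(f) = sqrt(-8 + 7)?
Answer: 239*I ≈ 239.0*I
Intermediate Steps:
Z(f) = I (Z(f) = sqrt(-1) = I)
Z(-16)*(-64 + 303) = I*(-64 + 303) = I*239 = 239*I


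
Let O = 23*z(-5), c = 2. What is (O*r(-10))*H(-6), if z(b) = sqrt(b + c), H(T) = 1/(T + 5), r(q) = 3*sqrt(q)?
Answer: 69*sqrt(30) ≈ 377.93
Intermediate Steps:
H(T) = 1/(5 + T)
z(b) = sqrt(2 + b) (z(b) = sqrt(b + 2) = sqrt(2 + b))
O = 23*I*sqrt(3) (O = 23*sqrt(2 - 5) = 23*sqrt(-3) = 23*(I*sqrt(3)) = 23*I*sqrt(3) ≈ 39.837*I)
(O*r(-10))*H(-6) = ((23*I*sqrt(3))*(3*sqrt(-10)))/(5 - 6) = ((23*I*sqrt(3))*(3*(I*sqrt(10))))/(-1) = ((23*I*sqrt(3))*(3*I*sqrt(10)))*(-1) = -69*sqrt(30)*(-1) = 69*sqrt(30)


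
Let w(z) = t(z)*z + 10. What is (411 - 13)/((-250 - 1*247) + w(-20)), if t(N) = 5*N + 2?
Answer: 398/1473 ≈ 0.27020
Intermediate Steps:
t(N) = 2 + 5*N
w(z) = 10 + z*(2 + 5*z) (w(z) = (2 + 5*z)*z + 10 = z*(2 + 5*z) + 10 = 10 + z*(2 + 5*z))
(411 - 13)/((-250 - 1*247) + w(-20)) = (411 - 13)/((-250 - 1*247) + (10 - 20*(2 + 5*(-20)))) = 398/((-250 - 247) + (10 - 20*(2 - 100))) = 398/(-497 + (10 - 20*(-98))) = 398/(-497 + (10 + 1960)) = 398/(-497 + 1970) = 398/1473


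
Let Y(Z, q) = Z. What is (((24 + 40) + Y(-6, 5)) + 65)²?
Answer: 15129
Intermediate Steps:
(((24 + 40) + Y(-6, 5)) + 65)² = (((24 + 40) - 6) + 65)² = ((64 - 6) + 65)² = (58 + 65)² = 123² = 15129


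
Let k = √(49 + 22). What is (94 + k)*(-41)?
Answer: -3854 - 41*√71 ≈ -4199.5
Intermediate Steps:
k = √71 ≈ 8.4261
(94 + k)*(-41) = (94 + √71)*(-41) = -3854 - 41*√71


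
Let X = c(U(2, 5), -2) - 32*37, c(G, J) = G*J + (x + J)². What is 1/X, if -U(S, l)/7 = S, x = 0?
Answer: -1/1152 ≈ -0.00086806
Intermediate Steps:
U(S, l) = -7*S
c(G, J) = J² + G*J (c(G, J) = G*J + (0 + J)² = G*J + J² = J² + G*J)
X = -1152 (X = -2*(-7*2 - 2) - 32*37 = -2*(-14 - 2) - 1184 = -2*(-16) - 1184 = 32 - 1184 = -1152)
1/X = 1/(-1152) = -1/1152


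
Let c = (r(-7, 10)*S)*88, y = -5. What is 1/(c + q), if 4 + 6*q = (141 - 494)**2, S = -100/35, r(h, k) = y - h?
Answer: 14/283705 ≈ 4.9347e-5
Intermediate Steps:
r(h, k) = -5 - h
S = -20/7 (S = -100*1/35 = -20/7 ≈ -2.8571)
q = 41535/2 (q = -2/3 + (141 - 494)**2/6 = -2/3 + (1/6)*(-353)**2 = -2/3 + (1/6)*124609 = -2/3 + 124609/6 = 41535/2 ≈ 20768.)
c = -3520/7 (c = ((-5 - 1*(-7))*(-20/7))*88 = ((-5 + 7)*(-20/7))*88 = (2*(-20/7))*88 = -40/7*88 = -3520/7 ≈ -502.86)
1/(c + q) = 1/(-3520/7 + 41535/2) = 1/(283705/14) = 14/283705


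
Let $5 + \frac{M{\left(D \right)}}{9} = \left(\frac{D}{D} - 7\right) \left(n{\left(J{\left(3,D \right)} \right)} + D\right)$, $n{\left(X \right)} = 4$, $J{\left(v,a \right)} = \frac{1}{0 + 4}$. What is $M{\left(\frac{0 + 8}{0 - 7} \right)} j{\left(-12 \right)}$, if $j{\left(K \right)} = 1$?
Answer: $- \frac{1395}{7} \approx -199.29$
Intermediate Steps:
$J{\left(v,a \right)} = \frac{1}{4}$
$M{\left(D \right)} = -261 - 54 D$ ($M{\left(D \right)} = -45 + 9 \left(\frac{D}{D} - 7\right) \left(4 + D\right) = -45 + 9 \left(1 - 7\right) \left(4 + D\right) = -45 + 9 \left(- 6 \left(4 + D\right)\right) = -45 + 9 \left(-24 - 6 D\right) = -45 - \left(216 + 54 D\right) = -261 - 54 D$)
$M{\left(\frac{0 + 8}{0 - 7} \right)} j{\left(-12 \right)} = \left(-261 - 54 \frac{0 + 8}{0 - 7}\right) 1 = \left(-261 - 54 \frac{8}{-7}\right) 1 = \left(-261 - 54 \cdot 8 \left(- \frac{1}{7}\right)\right) 1 = \left(-261 - - \frac{432}{7}\right) 1 = \left(-261 + \frac{432}{7}\right) 1 = \left(- \frac{1395}{7}\right) 1 = - \frac{1395}{7}$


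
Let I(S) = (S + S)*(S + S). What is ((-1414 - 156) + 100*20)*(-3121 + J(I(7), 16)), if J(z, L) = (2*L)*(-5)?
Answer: -1410830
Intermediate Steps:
I(S) = 4*S² (I(S) = (2*S)*(2*S) = 4*S²)
J(z, L) = -10*L
((-1414 - 156) + 100*20)*(-3121 + J(I(7), 16)) = ((-1414 - 156) + 100*20)*(-3121 - 10*16) = (-1570 + 2000)*(-3121 - 160) = 430*(-3281) = -1410830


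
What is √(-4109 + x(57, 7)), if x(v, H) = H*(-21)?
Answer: 4*I*√266 ≈ 65.238*I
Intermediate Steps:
x(v, H) = -21*H
√(-4109 + x(57, 7)) = √(-4109 - 21*7) = √(-4109 - 147) = √(-4256) = 4*I*√266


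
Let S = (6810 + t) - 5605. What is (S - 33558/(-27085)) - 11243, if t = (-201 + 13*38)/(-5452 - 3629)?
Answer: -2468638483337/245958885 ≈ -10037.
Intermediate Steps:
t = -293/9081 (t = (-201 + 494)/(-9081) = 293*(-1/9081) = -293/9081 ≈ -0.032265)
S = 10942312/9081 (S = (6810 - 293/9081) - 5605 = 61841317/9081 - 5605 = 10942312/9081 ≈ 1205.0)
(S - 33558/(-27085)) - 11243 = (10942312/9081 - 33558/(-27085)) - 11243 = (10942312/9081 - 33558*(-1/27085)) - 11243 = (10942312/9081 + 33558/27085) - 11243 = 296677260718/245958885 - 11243 = -2468638483337/245958885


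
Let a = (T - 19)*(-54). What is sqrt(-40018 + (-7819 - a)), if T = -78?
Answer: 5*I*sqrt(2123) ≈ 230.38*I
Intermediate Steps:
a = 5238 (a = (-78 - 19)*(-54) = -97*(-54) = 5238)
sqrt(-40018 + (-7819 - a)) = sqrt(-40018 + (-7819 - 1*5238)) = sqrt(-40018 + (-7819 - 5238)) = sqrt(-40018 - 13057) = sqrt(-53075) = 5*I*sqrt(2123)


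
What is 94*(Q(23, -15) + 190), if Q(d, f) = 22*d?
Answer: 65424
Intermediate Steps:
94*(Q(23, -15) + 190) = 94*(22*23 + 190) = 94*(506 + 190) = 94*696 = 65424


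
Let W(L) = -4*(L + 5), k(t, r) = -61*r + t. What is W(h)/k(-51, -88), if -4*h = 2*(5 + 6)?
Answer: 2/5317 ≈ 0.00037615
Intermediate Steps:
k(t, r) = t - 61*r
h = -11/2 (h = -(5 + 6)/2 = -11/2 ≈ -5.5000)
W(L) = -20 - 4*L (W(L) = -4*(5 + L) = -20 - 4*L)
W(h)/k(-51, -88) = (-20 - 4*(-11/2))/(-51 - 61*(-88)) = (-20 + 22)/(-51 + 5368) = 2/5317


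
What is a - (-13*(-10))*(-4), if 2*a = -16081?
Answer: -15041/2 ≈ -7520.5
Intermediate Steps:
a = -16081/2 (a = (½)*(-16081) = -16081/2 ≈ -8040.5)
a - (-13*(-10))*(-4) = -16081/2 - (-13*(-10))*(-4) = -16081/2 - 130*(-4) = -16081/2 - 1*(-520) = -16081/2 + 520 = -15041/2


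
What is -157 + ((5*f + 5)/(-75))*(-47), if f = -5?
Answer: -2543/15 ≈ -169.53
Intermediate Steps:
-157 + ((5*f + 5)/(-75))*(-47) = -157 + ((5*(-5) + 5)/(-75))*(-47) = -157 + ((-25 + 5)*(-1/75))*(-47) = -157 - 20*(-1/75)*(-47) = -157 + (4/15)*(-47) = -157 - 188/15 = -2543/15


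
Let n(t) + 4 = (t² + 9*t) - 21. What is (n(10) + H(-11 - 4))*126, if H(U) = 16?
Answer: 22806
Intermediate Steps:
n(t) = -25 + t² + 9*t (n(t) = -4 + ((t² + 9*t) - 21) = -4 + (-21 + t² + 9*t) = -25 + t² + 9*t)
(n(10) + H(-11 - 4))*126 = ((-25 + 10² + 9*10) + 16)*126 = ((-25 + 100 + 90) + 16)*126 = (165 + 16)*126 = 181*126 = 22806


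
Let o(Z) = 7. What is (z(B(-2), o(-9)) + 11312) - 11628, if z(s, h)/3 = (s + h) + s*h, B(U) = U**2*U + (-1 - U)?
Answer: -463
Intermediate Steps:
B(U) = -1 + U**3 - U (B(U) = U**3 + (-1 - U) = -1 + U**3 - U)
z(s, h) = 3*h + 3*s + 3*h*s (z(s, h) = 3*((s + h) + s*h) = 3*((h + s) + h*s) = 3*(h + s + h*s) = 3*h + 3*s + 3*h*s)
(z(B(-2), o(-9)) + 11312) - 11628 = ((3*7 + 3*(-1 + (-2)**3 - 1*(-2)) + 3*7*(-1 + (-2)**3 - 1*(-2))) + 11312) - 11628 = ((21 + 3*(-1 - 8 + 2) + 3*7*(-1 - 8 + 2)) + 11312) - 11628 = ((21 + 3*(-7) + 3*7*(-7)) + 11312) - 11628 = ((21 - 21 - 147) + 11312) - 11628 = (-147 + 11312) - 11628 = 11165 - 11628 = -463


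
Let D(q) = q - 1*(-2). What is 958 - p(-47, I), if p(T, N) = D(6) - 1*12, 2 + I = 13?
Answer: 962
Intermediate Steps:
D(q) = 2 + q (D(q) = q + 2 = 2 + q)
I = 11 (I = -2 + 13 = 11)
p(T, N) = -4 (p(T, N) = (2 + 6) - 1*12 = 8 - 12 = -4)
958 - p(-47, I) = 958 - 1*(-4) = 958 + 4 = 962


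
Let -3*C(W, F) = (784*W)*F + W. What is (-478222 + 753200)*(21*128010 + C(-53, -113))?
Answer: 926485300246/3 ≈ 3.0883e+11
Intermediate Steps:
C(W, F) = -W/3 - 784*F*W/3 (C(W, F) = -((784*W)*F + W)/3 = -(784*F*W + W)/3 = -(W + 784*F*W)/3 = -W/3 - 784*F*W/3)
(-478222 + 753200)*(21*128010 + C(-53, -113)) = (-478222 + 753200)*(21*128010 - 1/3*(-53)*(1 + 784*(-113))) = 274978*(2688210 - 1/3*(-53)*(1 - 88592)) = 274978*(2688210 - 1/3*(-53)*(-88591)) = 274978*(2688210 - 4695323/3) = 274978*(3369307/3) = 926485300246/3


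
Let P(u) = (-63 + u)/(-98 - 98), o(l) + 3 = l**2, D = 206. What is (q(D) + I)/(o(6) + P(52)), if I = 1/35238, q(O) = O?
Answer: 101626406/16307643 ≈ 6.2318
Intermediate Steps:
o(l) = -3 + l**2
P(u) = 9/28 - u/196 (P(u) = (-63 + u)/(-196) = (-63 + u)*(-1/196) = 9/28 - u/196)
I = 1/35238 ≈ 2.8378e-5
(q(D) + I)/(o(6) + P(52)) = (206 + 1/35238)/((-3 + 6**2) + (9/28 - 1/196*52)) = 7259029/(35238*((-3 + 36) + (9/28 - 13/49))) = 7259029/(35238*(33 + 11/196)) = 7259029/(35238*(6479/196)) = (7259029/35238)*(196/6479) = 101626406/16307643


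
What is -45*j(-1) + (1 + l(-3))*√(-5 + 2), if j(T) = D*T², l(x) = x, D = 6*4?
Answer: -1080 - 2*I*√3 ≈ -1080.0 - 3.4641*I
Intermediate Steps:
D = 24
j(T) = 24*T²
-45*j(-1) + (1 + l(-3))*√(-5 + 2) = -1080*(-1)² + (1 - 3)*√(-5 + 2) = -1080 - 2*I*√3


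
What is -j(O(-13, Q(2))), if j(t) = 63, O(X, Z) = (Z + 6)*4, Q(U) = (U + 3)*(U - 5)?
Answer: -63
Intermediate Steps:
Q(U) = (-5 + U)*(3 + U) (Q(U) = (3 + U)*(-5 + U) = (-5 + U)*(3 + U))
O(X, Z) = 24 + 4*Z (O(X, Z) = (6 + Z)*4 = 24 + 4*Z)
-j(O(-13, Q(2))) = -1*63 = -63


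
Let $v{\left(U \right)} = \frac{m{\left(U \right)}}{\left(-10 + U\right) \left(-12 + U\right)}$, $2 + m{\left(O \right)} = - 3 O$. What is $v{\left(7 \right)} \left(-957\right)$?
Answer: $\frac{7337}{5} \approx 1467.4$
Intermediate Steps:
$m{\left(O \right)} = -2 - 3 O$
$v{\left(U \right)} = \frac{-2 - 3 U}{\left(-12 + U\right) \left(-10 + U\right)}$ ($v{\left(U \right)} = \frac{-2 - 3 U}{\left(-10 + U\right) \left(-12 + U\right)} = \frac{-2 - 3 U}{\left(-12 + U\right) \left(-10 + U\right)}$)
$v{\left(7 \right)} \left(-957\right) = \frac{-2 - 21}{120 + 7^{2} - 154} \left(-957\right) = \frac{-2 - 21}{120 + 49 - 154} \left(-957\right) = \frac{1}{15} \left(-23\right) \left(-957\right) = \left(- \frac{23}{15}\right) \left(-957\right) = \frac{7337}{5}$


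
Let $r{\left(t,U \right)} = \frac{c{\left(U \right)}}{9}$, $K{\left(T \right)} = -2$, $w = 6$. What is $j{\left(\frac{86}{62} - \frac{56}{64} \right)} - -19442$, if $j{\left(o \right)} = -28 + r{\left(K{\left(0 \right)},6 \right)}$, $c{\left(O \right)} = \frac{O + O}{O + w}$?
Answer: $\frac{174727}{9} \approx 19414.0$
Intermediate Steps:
$c{\left(O \right)} = \frac{2 O}{6 + O}$ ($c{\left(O \right)} = \frac{O + O}{O + 6} = \frac{2 O}{6 + O}$)
$r{\left(t,U \right)} = \frac{2 U}{9 \left(6 + U\right)}$ ($r{\left(t,U \right)} = \frac{2 U \frac{1}{6 + U}}{9} = \frac{2 U}{6 + U} \frac{1}{9} = \frac{2 U}{9 \left(6 + U\right)}$)
$j{\left(o \right)} = - \frac{251}{9}$ ($j{\left(o \right)} = -28 + \frac{2}{9} \cdot 6 \frac{1}{6 + 6} = -28 + \frac{2}{9} \cdot 6 \cdot \frac{1}{12} = -28 + \frac{1}{9} = - \frac{251}{9}$)
$j{\left(\frac{86}{62} - \frac{56}{64} \right)} - -19442 = - \frac{251}{9} - -19442 = - \frac{251}{9} + 19442 = \frac{174727}{9}$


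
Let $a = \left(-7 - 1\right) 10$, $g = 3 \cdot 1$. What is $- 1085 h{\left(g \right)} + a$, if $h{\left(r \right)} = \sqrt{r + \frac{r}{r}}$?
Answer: $-2250$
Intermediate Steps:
$g = 3$
$a = -80$ ($a = \left(-8\right) 10 = -80$)
$h{\left(r \right)} = \sqrt{1 + r}$ ($h{\left(r \right)} = \sqrt{r + 1} = \sqrt{1 + r}$)
$- 1085 h{\left(g \right)} + a = - 1085 \sqrt{1 + 3} - 80 = - 1085 \sqrt{4} - 80 = \left(-1085\right) 2 - 80 = -2170 - 80 = -2250$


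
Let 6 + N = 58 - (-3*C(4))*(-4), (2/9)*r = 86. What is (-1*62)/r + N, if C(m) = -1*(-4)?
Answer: 1486/387 ≈ 3.8398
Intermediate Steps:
C(m) = 4
r = 387 (r = (9/2)*86 = 387)
N = 4 (N = -6 + (58 - (-3*4)*(-4)) = -6 + (58 - (-12)*(-4)) = -6 + (58 - 1*48) = -6 + (58 - 48) = -6 + 10 = 4)
(-1*62)/r + N = (-1*62)/387 + 4 = (1/387)*(-62) + 4 = -62/387 + 4 = 1486/387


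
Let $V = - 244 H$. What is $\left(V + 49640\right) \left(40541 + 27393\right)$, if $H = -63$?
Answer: $4416525208$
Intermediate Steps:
$V = 15372$ ($V = \left(-244\right) \left(-63\right) = 15372$)
$\left(V + 49640\right) \left(40541 + 27393\right) = \left(15372 + 49640\right) \left(40541 + 27393\right) = 65012 \cdot 67934 = 4416525208$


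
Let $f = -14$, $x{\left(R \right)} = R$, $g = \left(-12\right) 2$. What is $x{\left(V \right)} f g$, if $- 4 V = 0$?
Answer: $0$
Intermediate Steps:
$V = 0$ ($V = \left(- \frac{1}{4}\right) 0 = 0$)
$g = -24$
$x{\left(V \right)} f g = 0 \left(-14\right) \left(-24\right) = 0 \left(-24\right) = 0$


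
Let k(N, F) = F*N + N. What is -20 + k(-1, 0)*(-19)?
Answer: -1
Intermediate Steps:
k(N, F) = N + F*N
-20 + k(-1, 0)*(-19) = -20 - (1 + 0)*(-19) = -20 - 1*1*(-19) = -20 - 1*(-19) = -20 + 19 = -1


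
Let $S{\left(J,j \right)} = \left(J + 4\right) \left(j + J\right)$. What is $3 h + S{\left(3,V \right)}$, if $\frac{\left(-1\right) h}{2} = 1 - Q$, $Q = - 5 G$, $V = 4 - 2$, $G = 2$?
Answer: $-31$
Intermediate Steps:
$V = 2$
$S{\left(J,j \right)} = \left(4 + J\right) \left(J + j\right)$
$Q = -10$ ($Q = \left(-5\right) 2 = -10$)
$h = -22$ ($h = - 2 \left(1 - -10\right) = - 2 \left(1 + 10\right) = \left(-2\right) 11 = -22$)
$3 h + S{\left(3,V \right)} = 3 \left(-22\right) + \left(3^{2} + 4 \cdot 3 + 4 \cdot 2 + 3 \cdot 2\right) = -66 + \left(9 + 12 + 8 + 6\right) = -66 + 35 = -31$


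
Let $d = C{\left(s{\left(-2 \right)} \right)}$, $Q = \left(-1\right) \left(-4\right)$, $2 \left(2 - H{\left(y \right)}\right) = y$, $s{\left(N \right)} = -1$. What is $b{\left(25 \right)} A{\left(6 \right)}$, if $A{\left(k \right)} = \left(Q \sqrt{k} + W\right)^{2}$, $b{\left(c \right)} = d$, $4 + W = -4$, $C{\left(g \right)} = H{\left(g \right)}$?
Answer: $400 - 160 \sqrt{6} \approx 8.0816$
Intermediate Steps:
$H{\left(y \right)} = 2 - \frac{y}{2}$
$C{\left(g \right)} = 2 - \frac{g}{2}$
$Q = 4$
$W = -8$ ($W = -4 - 4 = -8$)
$d = \frac{5}{2}$ ($d = 2 - - \frac{1}{2} = 2 + \frac{1}{2} = \frac{5}{2} \approx 2.5$)
$b{\left(c \right)} = \frac{5}{2}$
$A{\left(k \right)} = \left(-8 + 4 \sqrt{k}\right)^{2}$ ($A{\left(k \right)} = \left(4 \sqrt{k} - 8\right)^{2} = \left(-8 + 4 \sqrt{k}\right)^{2}$)
$b{\left(25 \right)} A{\left(6 \right)} = \frac{5 \cdot 16 \left(-2 + \sqrt{6}\right)^{2}}{2} = 40 \left(-2 + \sqrt{6}\right)^{2}$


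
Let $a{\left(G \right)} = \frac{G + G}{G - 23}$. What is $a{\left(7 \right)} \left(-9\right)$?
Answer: $\frac{63}{8} \approx 7.875$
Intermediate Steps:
$a{\left(G \right)} = \frac{2 G}{-23 + G}$
$a{\left(7 \right)} \left(-9\right) = 2 \cdot 7 \frac{1}{-23 + 7} \left(-9\right) = 2 \cdot 7 \frac{1}{-16} \left(-9\right) = 2 \cdot 7 \left(- \frac{1}{16}\right) \left(-9\right) = \left(- \frac{7}{8}\right) \left(-9\right) = \frac{63}{8}$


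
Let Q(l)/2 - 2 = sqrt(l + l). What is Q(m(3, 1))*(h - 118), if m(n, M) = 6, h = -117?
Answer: -940 - 940*sqrt(3) ≈ -2568.1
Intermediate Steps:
Q(l) = 4 + 2*sqrt(2)*sqrt(l) (Q(l) = 4 + 2*sqrt(l + l) = 4 + 2*sqrt(2*l) = 4 + 2*(sqrt(2)*sqrt(l)) = 4 + 2*sqrt(2)*sqrt(l))
Q(m(3, 1))*(h - 118) = (4 + 2*sqrt(2)*sqrt(6))*(-117 - 118) = (4 + 4*sqrt(3))*(-235) = -940 - 940*sqrt(3)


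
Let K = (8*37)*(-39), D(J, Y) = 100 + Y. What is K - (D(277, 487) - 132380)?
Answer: 120249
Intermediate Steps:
K = -11544 (K = 296*(-39) = -11544)
K - (D(277, 487) - 132380) = -11544 - ((100 + 487) - 132380) = -11544 - (587 - 132380) = -11544 - 1*(-131793) = -11544 + 131793 = 120249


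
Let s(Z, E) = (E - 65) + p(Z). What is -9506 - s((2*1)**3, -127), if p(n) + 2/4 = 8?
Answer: -18643/2 ≈ -9321.5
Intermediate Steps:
p(n) = 15/2 (p(n) = -1/2 + 8 = 15/2)
s(Z, E) = -115/2 + E (s(Z, E) = (E - 65) + 15/2 = (-65 + E) + 15/2 = -115/2 + E)
-9506 - s((2*1)**3, -127) = -9506 - (-115/2 - 127) = -9506 - 1*(-369/2) = -9506 + 369/2 = -18643/2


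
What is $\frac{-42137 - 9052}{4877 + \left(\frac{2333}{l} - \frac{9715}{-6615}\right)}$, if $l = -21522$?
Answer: $- \frac{485845139178}{46301502383} \approx -10.493$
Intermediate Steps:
$\frac{-42137 - 9052}{4877 + \left(\frac{2333}{l} - \frac{9715}{-6615}\right)} = \frac{-42137 - 9052}{4877 + \left(\frac{2333}{-21522} - \frac{9715}{-6615}\right)} = - \frac{51189}{4877 + \left(2333 \left(- \frac{1}{21522}\right) - - \frac{1943}{1323}\right)} = - \frac{51189}{4877 + \left(- \frac{2333}{21522} + \frac{1943}{1323}\right)} = - \frac{51189}{4877 + \frac{12910229}{9491202}} = - \frac{51189}{\frac{46301502383}{9491202}} = \left(-51189\right) \frac{9491202}{46301502383} = - \frac{485845139178}{46301502383}$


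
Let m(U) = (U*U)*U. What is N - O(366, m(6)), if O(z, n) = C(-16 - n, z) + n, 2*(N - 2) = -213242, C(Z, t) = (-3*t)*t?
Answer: 295033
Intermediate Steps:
C(Z, t) = -3*t**2
m(U) = U**3 (m(U) = U**2*U = U**3)
N = -106619 (N = 2 + (1/2)*(-213242) = 2 - 106621 = -106619)
O(z, n) = n - 3*z**2 (O(z, n) = -3*z**2 + n = n - 3*z**2)
N - O(366, m(6)) = -106619 - (6**3 - 3*366**2) = -106619 - (216 - 3*133956) = -106619 - (216 - 401868) = -106619 - 1*(-401652) = -106619 + 401652 = 295033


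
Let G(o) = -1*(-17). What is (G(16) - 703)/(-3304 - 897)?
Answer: 686/4201 ≈ 0.16329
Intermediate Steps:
G(o) = 17
(G(16) - 703)/(-3304 - 897) = (17 - 703)/(-3304 - 897) = -686/(-4201) = -686*(-1/4201) = 686/4201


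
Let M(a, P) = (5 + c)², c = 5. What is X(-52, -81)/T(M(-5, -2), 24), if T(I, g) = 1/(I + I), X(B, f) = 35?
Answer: 7000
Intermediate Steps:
M(a, P) = 100 (M(a, P) = (5 + 5)² = 10² = 100)
T(I, g) = 1/(2*I)
X(-52, -81)/T(M(-5, -2), 24) = 35/(((½)/100)) = 35/(((½)*(1/100))) = 35/(1/200) = 35*200 = 7000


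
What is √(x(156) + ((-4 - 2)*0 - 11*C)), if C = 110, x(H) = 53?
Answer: I*√1157 ≈ 34.015*I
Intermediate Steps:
√(x(156) + ((-4 - 2)*0 - 11*C)) = √(53 + ((-4 - 2)*0 - 11*110)) = √(53 + (-6*0 - 1210)) = √(53 + (0 - 1210)) = √(53 - 1210) = √(-1157) = I*√1157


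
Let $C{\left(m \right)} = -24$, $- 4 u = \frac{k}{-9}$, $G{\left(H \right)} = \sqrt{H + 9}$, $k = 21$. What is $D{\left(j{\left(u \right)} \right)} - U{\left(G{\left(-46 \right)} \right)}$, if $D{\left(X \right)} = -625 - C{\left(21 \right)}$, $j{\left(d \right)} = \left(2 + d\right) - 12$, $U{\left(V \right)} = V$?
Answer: $-601 - i \sqrt{37} \approx -601.0 - 6.0828 i$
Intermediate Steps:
$G{\left(H \right)} = \sqrt{9 + H}$
$u = \frac{7}{12}$ ($u = - \frac{21 \frac{1}{-9}}{4} = - \frac{21 \left(- \frac{1}{9}\right)}{4} = \left(- \frac{1}{4}\right) \left(- \frac{7}{3}\right) = \frac{7}{12} \approx 0.58333$)
$j{\left(d \right)} = -10 + d$
$D{\left(X \right)} = -601$ ($D{\left(X \right)} = -625 - -24 = -625 + 24 = -601$)
$D{\left(j{\left(u \right)} \right)} - U{\left(G{\left(-46 \right)} \right)} = -601 - \sqrt{9 - 46} = -601 - \sqrt{-37} = -601 - i \sqrt{37}$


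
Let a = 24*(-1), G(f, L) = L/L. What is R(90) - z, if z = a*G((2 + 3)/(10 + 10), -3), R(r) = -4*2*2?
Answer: 8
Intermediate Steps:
R(r) = -16 (R(r) = -8*2 = -16)
G(f, L) = 1
a = -24
z = -24 (z = -24*1 = -24)
R(90) - z = -16 - 1*(-24) = -16 + 24 = 8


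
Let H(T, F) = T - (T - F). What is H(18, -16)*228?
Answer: -3648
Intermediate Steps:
H(T, F) = F (H(T, F) = T + (F - T) = F)
H(18, -16)*228 = -16*228 = -3648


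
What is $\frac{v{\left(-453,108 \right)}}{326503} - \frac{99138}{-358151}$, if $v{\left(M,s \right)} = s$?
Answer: $\frac{32407534722}{116937375953} \approx 0.27714$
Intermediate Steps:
$\frac{v{\left(-453,108 \right)}}{326503} - \frac{99138}{-358151} = \frac{108}{326503} - \frac{99138}{-358151} = 108 \cdot \frac{1}{326503} - - \frac{99138}{358151} = \frac{108}{326503} + \frac{99138}{358151} = \frac{32407534722}{116937375953}$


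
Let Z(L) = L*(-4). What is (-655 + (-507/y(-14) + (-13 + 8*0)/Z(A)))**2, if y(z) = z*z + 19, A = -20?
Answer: 5116060420641/11833600 ≈ 4.3233e+5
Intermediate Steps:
Z(L) = -4*L
y(z) = 19 + z**2 (y(z) = z**2 + 19 = 19 + z**2)
(-655 + (-507/y(-14) + (-13 + 8*0)/Z(A)))**2 = (-655 + (-507/(19 + (-14)**2) + (-13 + 8*0)/((-4*(-20)))))**2 = (-655 + (-507/(19 + 196) + (-13 + 0)/80))**2 = (-655 + (-507/215 - 13*1/80))**2 = (-655 + (-507*1/215 - 13/80))**2 = (-655 + (-507/215 - 13/80))**2 = (-655 - 8671/3440)**2 = (-2261871/3440)**2 = 5116060420641/11833600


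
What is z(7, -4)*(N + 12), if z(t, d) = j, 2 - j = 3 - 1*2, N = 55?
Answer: 67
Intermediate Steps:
j = 1 (j = 2 - (3 - 1*2) = 2 - (3 - 2) = 2 - 1*1 = 2 - 1 = 1)
z(t, d) = 1
z(7, -4)*(N + 12) = 1*(55 + 12) = 1*67 = 67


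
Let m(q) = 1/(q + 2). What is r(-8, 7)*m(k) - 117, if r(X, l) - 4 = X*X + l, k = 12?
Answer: -1563/14 ≈ -111.64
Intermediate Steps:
r(X, l) = 4 + l + X² (r(X, l) = 4 + (X*X + l) = 4 + (X² + l) = 4 + (l + X²) = 4 + l + X²)
m(q) = 1/(2 + q)
r(-8, 7)*m(k) - 117 = (4 + 7 + (-8)²)/(2 + 12) - 117 = (4 + 7 + 64)/14 - 117 = 75*(1/14) - 117 = 75/14 - 117 = -1563/14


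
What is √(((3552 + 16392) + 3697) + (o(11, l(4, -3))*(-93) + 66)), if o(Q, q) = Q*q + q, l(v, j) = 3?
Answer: √20359 ≈ 142.69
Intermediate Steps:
o(Q, q) = q + Q*q
√(((3552 + 16392) + 3697) + (o(11, l(4, -3))*(-93) + 66)) = √(((3552 + 16392) + 3697) + ((3*(1 + 11))*(-93) + 66)) = √((19944 + 3697) + ((3*12)*(-93) + 66)) = √(23641 + (36*(-93) + 66)) = √(23641 + (-3348 + 66)) = √(23641 - 3282) = √20359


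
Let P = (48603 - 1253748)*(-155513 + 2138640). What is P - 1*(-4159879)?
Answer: -2389951428536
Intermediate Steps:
P = -2389955588415 (P = -1205145*1983127 = -2389955588415)
P - 1*(-4159879) = -2389955588415 - 1*(-4159879) = -2389955588415 + 4159879 = -2389951428536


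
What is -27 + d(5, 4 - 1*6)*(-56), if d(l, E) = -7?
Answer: 365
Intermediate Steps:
-27 + d(5, 4 - 1*6)*(-56) = -27 - 7*(-56) = -27 + 392 = 365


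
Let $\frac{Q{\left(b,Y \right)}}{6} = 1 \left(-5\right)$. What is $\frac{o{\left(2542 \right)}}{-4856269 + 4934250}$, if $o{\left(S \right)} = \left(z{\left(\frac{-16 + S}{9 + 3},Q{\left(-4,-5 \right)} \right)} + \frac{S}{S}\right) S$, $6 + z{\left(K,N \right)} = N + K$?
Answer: $\frac{446121}{77981} \approx 5.7209$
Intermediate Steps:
$Q{\left(b,Y \right)} = -30$ ($Q{\left(b,Y \right)} = 6 \cdot 1 \left(-5\right) = 6 \left(-5\right) = -30$)
$z{\left(K,N \right)} = -6 + K + N$ ($z{\left(K,N \right)} = -6 + \left(N + K\right) = -6 + \left(K + N\right) = -6 + K + N$)
$o{\left(S \right)} = S \left(- \frac{109}{3} + \frac{S}{12}\right)$ ($o{\left(S \right)} = \left(\left(-6 + \frac{-16 + S}{9 + 3} - 30\right) + \frac{S}{S}\right) S = \left(\left(-6 + \frac{-16 + S}{12} - 30\right) + 1\right) S = \left(\left(-6 + \left(-16 + S\right) \frac{1}{12} - 30\right) + 1\right) S = \left(\left(-6 + \left(- \frac{4}{3} + \frac{S}{12}\right) - 30\right) + 1\right) S = \left(\left(- \frac{112}{3} + \frac{S}{12}\right) + 1\right) S = \left(- \frac{109}{3} + \frac{S}{12}\right) S = S \left(- \frac{109}{3} + \frac{S}{12}\right)$)
$\frac{o{\left(2542 \right)}}{-4856269 + 4934250} = \frac{\frac{1}{12} \cdot 2542 \left(-436 + 2542\right)}{-4856269 + 4934250} = \frac{\frac{1}{12} \cdot 2542 \cdot 2106}{77981} = 446121 \cdot \frac{1}{77981} = \frac{446121}{77981}$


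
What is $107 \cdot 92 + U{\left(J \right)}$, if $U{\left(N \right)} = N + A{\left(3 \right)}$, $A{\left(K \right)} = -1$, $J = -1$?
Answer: $9842$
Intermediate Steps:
$U{\left(N \right)} = -1 + N$ ($U{\left(N \right)} = N - 1 = -1 + N$)
$107 \cdot 92 + U{\left(J \right)} = 107 \cdot 92 - 2 = 9844 - 2 = 9842$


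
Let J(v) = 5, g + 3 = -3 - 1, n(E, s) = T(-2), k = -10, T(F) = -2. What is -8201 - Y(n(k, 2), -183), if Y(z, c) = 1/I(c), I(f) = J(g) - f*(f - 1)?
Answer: -276103066/33667 ≈ -8201.0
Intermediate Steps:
n(E, s) = -2
g = -7 (g = -3 + (-3 - 1) = -3 - 4 = -7)
I(f) = 5 - f*(-1 + f) (I(f) = 5 - f*(f - 1) = 5 - f*(-1 + f))
Y(z, c) = 1/(5 + c - c²)
-8201 - Y(n(k, 2), -183) = -8201 - 1/(5 - 183 - 1*(-183)²) = -8201 - 1/(5 - 183 - 1*33489) = -8201 - 1/(5 - 183 - 33489) = -8201 - 1/(-33667) = -8201 - 1*(-1/33667) = -8201 + 1/33667 = -276103066/33667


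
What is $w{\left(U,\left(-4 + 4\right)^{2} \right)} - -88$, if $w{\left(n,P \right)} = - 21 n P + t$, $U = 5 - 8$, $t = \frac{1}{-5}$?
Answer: $\frac{439}{5} \approx 87.8$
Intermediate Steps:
$t = - \frac{1}{5} \approx -0.2$
$U = -3$ ($U = 5 - 8 = -3$)
$w{\left(n,P \right)} = - \frac{1}{5} - 21 P n$ ($w{\left(n,P \right)} = - 21 n P - \frac{1}{5} = - 21 P n - \frac{1}{5} = - \frac{1}{5} - 21 P n$)
$w{\left(U,\left(-4 + 4\right)^{2} \right)} - -88 = \left(- \frac{1}{5} - 21 \left(-4 + 4\right)^{2} \left(-3\right)\right) - -88 = \left(- \frac{1}{5} - 21 \cdot 0^{2} \left(-3\right)\right) + 88 = \left(- \frac{1}{5} - 0 \left(-3\right)\right) + 88 = \left(- \frac{1}{5} + 0\right) + 88 = - \frac{1}{5} + 88 = \frac{439}{5}$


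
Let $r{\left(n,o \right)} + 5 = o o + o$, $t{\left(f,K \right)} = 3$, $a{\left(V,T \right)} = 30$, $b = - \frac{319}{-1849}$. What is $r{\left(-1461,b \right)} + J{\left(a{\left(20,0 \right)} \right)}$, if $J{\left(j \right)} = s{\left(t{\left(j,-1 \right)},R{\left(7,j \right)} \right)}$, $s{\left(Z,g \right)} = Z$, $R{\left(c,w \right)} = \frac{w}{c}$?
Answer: $- \frac{6146010}{3418801} \approx -1.7977$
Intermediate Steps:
$b = \frac{319}{1849}$ ($b = \left(-319\right) \left(- \frac{1}{1849}\right) = \frac{319}{1849} \approx 0.17253$)
$J{\left(j \right)} = 3$
$r{\left(n,o \right)} = -5 + o + o^{2}$ ($r{\left(n,o \right)} = -5 + \left(o o + o\right) = -5 + \left(o^{2} + o\right) = -5 + \left(o + o^{2}\right) = -5 + o + o^{2}$)
$r{\left(-1461,b \right)} + J{\left(a{\left(20,0 \right)} \right)} = \left(-5 + \frac{319}{1849} + \left(\frac{319}{1849}\right)^{2}\right) + 3 = \left(-5 + \frac{319}{1849} + \frac{101761}{3418801}\right) + 3 = - \frac{16402413}{3418801} + 3 = - \frac{6146010}{3418801}$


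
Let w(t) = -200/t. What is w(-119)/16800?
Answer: 1/9996 ≈ 0.00010004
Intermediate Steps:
w(-119)/16800 = -200/(-119)/16800 = -200*(-1/119)*(1/16800) = (200/119)*(1/16800) = 1/9996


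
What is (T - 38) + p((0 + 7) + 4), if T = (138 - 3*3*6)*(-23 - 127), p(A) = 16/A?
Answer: -139002/11 ≈ -12637.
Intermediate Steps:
T = -12600 (T = (138 - 9*6)*(-150) = (138 - 54)*(-150) = 84*(-150) = -12600)
(T - 38) + p((0 + 7) + 4) = (-12600 - 38) + 16/((0 + 7) + 4) = -12638 + 16/(7 + 4) = -12638 + 16/11 = -139002/11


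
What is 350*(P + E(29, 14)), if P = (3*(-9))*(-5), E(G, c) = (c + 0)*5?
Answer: 71750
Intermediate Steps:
E(G, c) = 5*c (E(G, c) = c*5 = 5*c)
P = 135 (P = -27*(-5) = 135)
350*(P + E(29, 14)) = 350*(135 + 5*14) = 350*(135 + 70) = 350*205 = 71750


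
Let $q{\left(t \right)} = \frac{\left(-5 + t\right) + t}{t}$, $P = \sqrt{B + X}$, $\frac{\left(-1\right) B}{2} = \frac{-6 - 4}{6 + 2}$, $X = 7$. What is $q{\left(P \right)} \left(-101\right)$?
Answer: $-202 + \frac{505 \sqrt{38}}{19} \approx -38.156$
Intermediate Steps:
$B = \frac{5}{2}$ ($B = - 2 \frac{-6 - 4}{6 + 2} = - 2 \left(- \frac{10}{8}\right) = - 2 \left(\left(-10\right) \frac{1}{8}\right) = \left(-2\right) \left(- \frac{5}{4}\right) = \frac{5}{2} \approx 2.5$)
$P = \frac{\sqrt{38}}{2}$ ($P = \sqrt{\frac{5}{2} + 7} = \sqrt{\frac{19}{2}} = \frac{\sqrt{38}}{2} \approx 3.0822$)
$q{\left(t \right)} = \frac{-5 + 2 t}{t}$
$q{\left(P \right)} \left(-101\right) = \left(2 - \frac{5}{\frac{1}{2} \sqrt{38}}\right) \left(-101\right) = \left(2 - 5 \frac{\sqrt{38}}{19}\right) \left(-101\right) = \left(2 - \frac{5 \sqrt{38}}{19}\right) \left(-101\right) = -202 + \frac{505 \sqrt{38}}{19}$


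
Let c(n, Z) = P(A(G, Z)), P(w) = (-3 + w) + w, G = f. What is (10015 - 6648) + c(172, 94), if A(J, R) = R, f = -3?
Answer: 3552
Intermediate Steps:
G = -3
P(w) = -3 + 2*w
c(n, Z) = -3 + 2*Z
(10015 - 6648) + c(172, 94) = (10015 - 6648) + (-3 + 2*94) = 3367 + (-3 + 188) = 3367 + 185 = 3552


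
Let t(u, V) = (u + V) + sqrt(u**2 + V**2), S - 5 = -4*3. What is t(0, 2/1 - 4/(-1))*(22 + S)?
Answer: 180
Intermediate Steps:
S = -7 (S = 5 - 4*3 = 5 - 12 = -7)
t(u, V) = V + u + sqrt(V**2 + u**2) (t(u, V) = (V + u) + sqrt(V**2 + u**2) = V + u + sqrt(V**2 + u**2))
t(0, 2/1 - 4/(-1))*(22 + S) = ((2/1 - 4/(-1)) + 0 + sqrt((2/1 - 4/(-1))**2 + 0**2))*(22 - 7) = ((2*1 - 4*(-1)) + 0 + sqrt((2*1 - 4*(-1))**2 + 0))*15 = ((2 + 4) + 0 + sqrt((2 + 4)**2 + 0))*15 = (6 + 0 + sqrt(6**2 + 0))*15 = (6 + 0 + sqrt(36 + 0))*15 = (6 + 0 + sqrt(36))*15 = (6 + 0 + 6)*15 = 12*15 = 180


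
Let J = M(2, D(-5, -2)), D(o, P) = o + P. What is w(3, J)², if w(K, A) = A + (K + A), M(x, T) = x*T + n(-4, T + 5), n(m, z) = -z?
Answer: 441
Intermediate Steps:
D(o, P) = P + o
M(x, T) = -5 - T + T*x (M(x, T) = x*T - (T + 5) = T*x - (5 + T) = T*x + (-5 - T) = -5 - T + T*x)
J = -12 (J = -5 - (-2 - 5) + (-2 - 5)*2 = -5 - 1*(-7) - 7*2 = -5 + 7 - 14 = -12)
w(K, A) = K + 2*A (w(K, A) = A + (A + K) = K + 2*A)
w(3, J)² = (3 + 2*(-12))² = (3 - 24)² = (-21)² = 441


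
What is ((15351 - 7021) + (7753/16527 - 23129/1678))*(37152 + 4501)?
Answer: 9606883971962743/27732306 ≈ 3.4642e+8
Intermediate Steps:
((15351 - 7021) + (7753/16527 - 23129/1678))*(37152 + 4501) = (8330 + (7753*(1/16527) - 23129*1/1678))*41653 = (8330 + (7753/16527 - 23129/1678))*41653 = (8330 - 369243449/27732306)*41653 = (230640865531/27732306)*41653 = 9606883971962743/27732306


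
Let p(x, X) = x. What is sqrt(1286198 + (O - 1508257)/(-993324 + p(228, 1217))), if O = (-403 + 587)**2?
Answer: sqrt(35236137476200674)/165516 ≈ 1134.1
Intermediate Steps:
O = 33856 (O = 184**2 = 33856)
sqrt(1286198 + (O - 1508257)/(-993324 + p(228, 1217))) = sqrt(1286198 + (33856 - 1508257)/(-993324 + 228)) = sqrt(1286198 - 1474401/(-993096)) = sqrt(1286198 - 1474401*(-1/993096)) = sqrt(1286198 + 491467/331032) = sqrt(425773187803/331032) = sqrt(35236137476200674)/165516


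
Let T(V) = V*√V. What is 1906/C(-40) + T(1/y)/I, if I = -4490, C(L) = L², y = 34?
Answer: 953/800 - √34/5190440 ≈ 1.1912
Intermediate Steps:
T(V) = V^(3/2)
1906/C(-40) + T(1/y)/I = 1906/((-40)²) + (1/34)^(3/2)/(-4490) = 1906/1600 + (1/34)^(3/2)*(-1/4490) = 1906*(1/1600) + (√34/1156)*(-1/4490) = 953/800 - √34/5190440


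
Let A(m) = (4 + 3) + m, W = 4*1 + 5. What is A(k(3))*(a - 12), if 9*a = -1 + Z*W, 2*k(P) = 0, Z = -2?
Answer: -889/9 ≈ -98.778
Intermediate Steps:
W = 9 (W = 4 + 5 = 9)
k(P) = 0 (k(P) = (½)*0 = 0)
a = -19/9 (a = (-1 - 2*9)/9 = (-1 - 18)/9 = (⅑)*(-19) = -19/9 ≈ -2.1111)
A(m) = 7 + m
A(k(3))*(a - 12) = (7 + 0)*(-19/9 - 12) = 7*(-127/9) = -889/9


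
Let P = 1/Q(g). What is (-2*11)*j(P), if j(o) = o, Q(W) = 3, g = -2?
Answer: -22/3 ≈ -7.3333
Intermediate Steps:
P = ⅓ (P = 1/3 = ⅓ ≈ 0.33333)
(-2*11)*j(P) = -2*11*(⅓) = -22*⅓ = -22/3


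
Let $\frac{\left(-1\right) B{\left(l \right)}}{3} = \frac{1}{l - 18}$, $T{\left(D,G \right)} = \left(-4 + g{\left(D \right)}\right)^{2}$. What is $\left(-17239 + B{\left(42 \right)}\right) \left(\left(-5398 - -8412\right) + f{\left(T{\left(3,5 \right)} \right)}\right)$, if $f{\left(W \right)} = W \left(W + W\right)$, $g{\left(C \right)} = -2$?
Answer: $- \frac{386570139}{4} \approx -9.6643 \cdot 10^{7}$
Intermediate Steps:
$T{\left(D,G \right)} = 36$ ($T{\left(D,G \right)} = \left(-4 - 2\right)^{2} = \left(-6\right)^{2} = 36$)
$B{\left(l \right)} = - \frac{3}{-18 + l}$ ($B{\left(l \right)} = - \frac{3}{l - 18} = - \frac{3}{-18 + l}$)
$f{\left(W \right)} = 2 W^{2}$ ($f{\left(W \right)} = W 2 W = 2 W^{2}$)
$\left(-17239 + B{\left(42 \right)}\right) \left(\left(-5398 - -8412\right) + f{\left(T{\left(3,5 \right)} \right)}\right) = \left(-17239 - \frac{3}{-18 + 42}\right) \left(\left(-5398 - -8412\right) + 2 \cdot 36^{2}\right) = \left(-17239 - \frac{3}{24}\right) \left(\left(-5398 + 8412\right) + 2 \cdot 1296\right) = \left(-17239 - \frac{1}{8}\right) \left(3014 + 2592\right) = \left(-17239 - \frac{1}{8}\right) 5606 = \left(- \frac{137913}{8}\right) 5606 = - \frac{386570139}{4}$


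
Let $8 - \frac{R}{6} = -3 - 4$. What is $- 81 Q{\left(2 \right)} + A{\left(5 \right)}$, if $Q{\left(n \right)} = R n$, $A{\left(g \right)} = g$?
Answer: $-14575$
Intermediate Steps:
$R = 90$ ($R = 48 - 6 \left(-3 - 4\right) = 48 - -42 = 48 + 42 = 90$)
$Q{\left(n \right)} = 90 n$
$- 81 Q{\left(2 \right)} + A{\left(5 \right)} = - 81 \cdot 90 \cdot 2 + 5 = \left(-81\right) 180 + 5 = -14580 + 5 = -14575$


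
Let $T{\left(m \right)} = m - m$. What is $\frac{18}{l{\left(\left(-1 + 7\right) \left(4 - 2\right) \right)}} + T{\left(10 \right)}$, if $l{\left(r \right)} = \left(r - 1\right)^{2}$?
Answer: $\frac{18}{121} \approx 0.14876$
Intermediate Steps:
$T{\left(m \right)} = 0$
$l{\left(r \right)} = \left(-1 + r\right)^{2}$
$\frac{18}{l{\left(\left(-1 + 7\right) \left(4 - 2\right) \right)}} + T{\left(10 \right)} = \frac{18}{\left(-1 + \left(-1 + 7\right) \left(4 - 2\right)\right)^{2}} + 0 = \frac{18}{\left(-1 + 6 \cdot 2\right)^{2}} + 0 = \frac{18}{\left(-1 + 12\right)^{2}} + 0 = \frac{18}{11^{2}} + 0 = \frac{18}{121} + 0 = \frac{18}{121}$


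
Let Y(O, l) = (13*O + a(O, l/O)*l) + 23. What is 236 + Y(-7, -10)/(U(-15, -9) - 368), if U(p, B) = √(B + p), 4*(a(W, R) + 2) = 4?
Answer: 3998384/16931 + 29*I*√6/33862 ≈ 236.16 + 0.0020978*I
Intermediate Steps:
a(W, R) = -1 (a(W, R) = -2 + (¼)*4 = -2 + 1 = -1)
Y(O, l) = 23 - l + 13*O (Y(O, l) = (13*O - l) + 23 = (-l + 13*O) + 23 = 23 - l + 13*O)
236 + Y(-7, -10)/(U(-15, -9) - 368) = 236 + (23 - 1*(-10) + 13*(-7))/(√(-9 - 15) - 368) = 236 + (23 + 10 - 91)/(√(-24) - 368) = 236 - 58/(2*I*√6 - 368) = 236 - 58/(-368 + 2*I*√6)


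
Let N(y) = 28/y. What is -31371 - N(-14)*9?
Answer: -31353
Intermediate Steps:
-31371 - N(-14)*9 = -31371 - 28/(-14)*9 = -31371 - 28*(-1/14)*9 = -31371 - (-2)*9 = -31371 - 1*(-18) = -31371 + 18 = -31353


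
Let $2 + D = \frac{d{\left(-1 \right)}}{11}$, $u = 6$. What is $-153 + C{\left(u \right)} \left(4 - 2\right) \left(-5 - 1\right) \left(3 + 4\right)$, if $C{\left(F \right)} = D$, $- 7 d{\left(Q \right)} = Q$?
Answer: $\frac{153}{11} \approx 13.909$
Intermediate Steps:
$d{\left(Q \right)} = - \frac{Q}{7}$
$D = - \frac{153}{77}$ ($D = -2 + \frac{\left(- \frac{1}{7}\right) \left(-1\right)}{11} = -2 + \frac{1}{7} \cdot \frac{1}{11} = -2 + \frac{1}{77} = - \frac{153}{77} \approx -1.987$)
$C{\left(F \right)} = - \frac{153}{77}$
$-153 + C{\left(u \right)} \left(4 - 2\right) \left(-5 - 1\right) \left(3 + 4\right) = -153 - \frac{153 \left(4 - 2\right) \left(-5 - 1\right) \left(3 + 4\right)}{77} = -153 - \frac{153 \cdot 2 \left(\left(-6\right) 7\right)}{77} = -153 - \frac{153 \cdot 2 \left(-42\right)}{77} = -153 - - \frac{1836}{11} = -153 + \frac{1836}{11} = \frac{153}{11}$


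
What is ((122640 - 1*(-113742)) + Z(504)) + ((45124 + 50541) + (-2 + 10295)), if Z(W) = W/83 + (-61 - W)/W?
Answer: 14320974001/41832 ≈ 3.4235e+5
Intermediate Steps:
Z(W) = W/83 + (-61 - W)/W (Z(W) = W*(1/83) + (-61 - W)/W = W/83 + (-61 - W)/W)
((122640 - 1*(-113742)) + Z(504)) + ((45124 + 50541) + (-2 + 10295)) = ((122640 - 1*(-113742)) + (-1 - 61/504 + (1/83)*504)) + ((45124 + 50541) + (-2 + 10295)) = ((122640 + 113742) + (-1 - 61*1/504 + 504/83)) + (95665 + 10293) = (236382 + (-1 - 61/504 + 504/83)) + 105958 = (236382 + 207121/41832) + 105958 = 9888538945/41832 + 105958 = 14320974001/41832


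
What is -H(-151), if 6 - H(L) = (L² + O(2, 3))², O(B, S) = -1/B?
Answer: 2079451177/4 ≈ 5.1986e+8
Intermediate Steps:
H(L) = 6 - (-½ + L²)² (H(L) = 6 - (L² - 1/2)² = 6 - (L² - 1*½)² = 6 - (L² - ½)² = 6 - (-½ + L²)²)
-H(-151) = -(23/4 + (-151)² - 1*(-151)⁴) = -(23/4 + 22801 - 1*519885601) = -(23/4 + 22801 - 519885601) = -1*(-2079451177/4) = 2079451177/4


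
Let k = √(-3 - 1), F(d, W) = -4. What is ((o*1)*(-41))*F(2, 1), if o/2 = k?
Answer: 656*I ≈ 656.0*I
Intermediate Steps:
k = 2*I (k = √(-4) = 2*I ≈ 2.0*I)
o = 4*I (o = 2*(2*I) = 4*I ≈ 4.0*I)
((o*1)*(-41))*F(2, 1) = (((4*I)*1)*(-41))*(-4) = ((4*I)*(-41))*(-4) = -164*I*(-4) = 656*I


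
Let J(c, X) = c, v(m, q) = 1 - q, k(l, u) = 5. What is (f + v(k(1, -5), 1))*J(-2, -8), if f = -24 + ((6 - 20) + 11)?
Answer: 54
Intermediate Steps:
f = -27 (f = -24 + (-14 + 11) = -24 - 3 = -27)
(f + v(k(1, -5), 1))*J(-2, -8) = (-27 + (1 - 1*1))*(-2) = (-27 + (1 - 1))*(-2) = (-27 + 0)*(-2) = -27*(-2) = 54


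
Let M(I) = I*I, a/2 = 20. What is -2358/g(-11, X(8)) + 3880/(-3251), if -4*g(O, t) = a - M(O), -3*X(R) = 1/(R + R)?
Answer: -3441968/29259 ≈ -117.64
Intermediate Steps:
a = 40 (a = 2*20 = 40)
X(R) = -1/(6*R) (X(R) = -1/(3*(R + R)) = -1/(2*R)/3 = -1/(6*R))
M(I) = I²
g(O, t) = -10 + O²/4 (g(O, t) = -(40 - O²)/4 = -10 + O²/4)
-2358/g(-11, X(8)) + 3880/(-3251) = -2358/(-10 + (¼)*(-11)²) + 3880/(-3251) = -2358/(-10 + (¼)*121) + 3880*(-1/3251) = -2358/(-10 + 121/4) - 3880/3251 = -2358/81/4 - 3880/3251 = -2358*4/81 - 3880/3251 = -1048/9 - 3880/3251 = -3441968/29259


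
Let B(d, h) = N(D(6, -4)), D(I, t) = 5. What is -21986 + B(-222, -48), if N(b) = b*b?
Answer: -21961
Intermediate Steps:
N(b) = b²
B(d, h) = 25 (B(d, h) = 5² = 25)
-21986 + B(-222, -48) = -21986 + 25 = -21961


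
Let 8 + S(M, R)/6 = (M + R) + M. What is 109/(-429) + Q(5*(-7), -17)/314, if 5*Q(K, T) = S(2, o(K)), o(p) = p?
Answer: -135758/336765 ≈ -0.40312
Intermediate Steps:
S(M, R) = -48 + 6*R + 12*M (S(M, R) = -48 + 6*((M + R) + M) = -48 + 6*(R + 2*M) = -48 + (6*R + 12*M) = -48 + 6*R + 12*M)
Q(K, T) = -24/5 + 6*K/5 (Q(K, T) = (-48 + 6*K + 12*2)/5 = (-48 + 6*K + 24)/5 = (-24 + 6*K)/5 = -24/5 + 6*K/5)
109/(-429) + Q(5*(-7), -17)/314 = 109/(-429) + (-24/5 + 6*(5*(-7))/5)/314 = 109*(-1/429) + (-24/5 + (6/5)*(-35))*(1/314) = -109/429 + (-24/5 - 42)*(1/314) = -109/429 - 234/5*1/314 = -109/429 - 117/785 = -135758/336765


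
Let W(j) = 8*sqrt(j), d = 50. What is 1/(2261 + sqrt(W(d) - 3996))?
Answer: 1/(2261 + I*sqrt(3996 - 40*sqrt(2))) ≈ 0.00044194 - 1.2268e-5*I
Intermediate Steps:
1/(2261 + sqrt(W(d) - 3996)) = 1/(2261 + sqrt(8*sqrt(50) - 3996)) = 1/(2261 + sqrt(8*(5*sqrt(2)) - 3996)) = 1/(2261 + sqrt(40*sqrt(2) - 3996)) = 1/(2261 + sqrt(-3996 + 40*sqrt(2)))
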